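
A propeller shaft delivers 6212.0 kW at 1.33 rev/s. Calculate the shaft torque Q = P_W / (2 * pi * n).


Formula: Q = P_W / (2 * pi * n)
Step 1 — P_W = 6212.0 kW * 1000 = 6212000.0 W
Step 2 — 2 * pi * n = 2 * pi * 1.33 = 8.356636
Step 3 — Q = 6212000.0 / 8.356636 ≈ 743360 N·m (5 s.f.)

743360 N·m


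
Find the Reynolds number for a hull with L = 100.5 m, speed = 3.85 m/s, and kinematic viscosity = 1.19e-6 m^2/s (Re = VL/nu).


Formula: Re = V * L / nu
Step 1 — V * L = 3.85 * 100.5 = 386.925 m^2/s
Step 2 — Re = 386.925 / 1.19e-6 = 3.25e+08

3.25e+08


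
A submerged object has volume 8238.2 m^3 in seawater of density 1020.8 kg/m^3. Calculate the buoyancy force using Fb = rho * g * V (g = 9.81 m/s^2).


Formula: Fb = rho * g * V
Substituting: Fb = 1020.8 * 9.81 * 8238.2
Intermediate: 1020.8 * 9.81 = 10014.048
Result: Fb = 10014.048 * 8238.2 ≈ 82498000 N (5 s.f.)

82498000 N


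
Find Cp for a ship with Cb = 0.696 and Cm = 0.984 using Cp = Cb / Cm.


Formula: Cp = Cb / Cm
Substituting: Cp = 0.696 / 0.984
Result: Cp ≈ 0.70732 (5 s.f.)

0.70732


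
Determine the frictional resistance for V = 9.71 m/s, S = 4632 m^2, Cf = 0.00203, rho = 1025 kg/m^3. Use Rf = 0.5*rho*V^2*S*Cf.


Formula: Rf = 0.5 * rho * V^2 * S * Cf
Step 1 — V^2 = 9.71^2 = 94.2841
Step 2 — 0.5 * rho * V^2 = 0.5 * 1025 * 94.2841 = 48320.60125
Step 3 — Rf = 48320.60125 * 4632 * 0.00203 ≈ 454360 N (5 s.f.)

454360 N


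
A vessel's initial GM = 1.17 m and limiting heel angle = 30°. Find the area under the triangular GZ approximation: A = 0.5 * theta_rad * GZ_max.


Formula: GZ_max = GM * sin(theta); Area = 0.5 * theta_rad * GZ_max
Step 1 — GZ_max = 1.17 * sin(30°) = 1.17 * 0.5 = 0.585 m
Step 2 — theta_rad = 30 * pi/180 = 0.523599 rad
Step 3 — Area = 0.5 * 0.523599 * 0.585 ≈ 0.15315 m·rad (5 s.f.)

0.15315 m·rad


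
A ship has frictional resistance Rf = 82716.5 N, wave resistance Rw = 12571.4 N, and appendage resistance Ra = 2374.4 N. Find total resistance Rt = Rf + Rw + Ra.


Formula: Rt = Rf + Rw + Ra
Substituting: Rt = 82716.5 + 12571.4 + 2374.4
Result: Rt = 97662.3 N

97662.3 N


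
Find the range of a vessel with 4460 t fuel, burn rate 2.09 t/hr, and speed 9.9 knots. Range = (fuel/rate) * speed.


Formula: endurance = fuel / rate; range = endurance * speed
Step 1 — endurance = 4460 / 2.09 = 2133.9713 hours
Step 2 — range = 2133.9713 * 9.9 ≈ 21126 nautical miles (5 s.f.)

21126 NM


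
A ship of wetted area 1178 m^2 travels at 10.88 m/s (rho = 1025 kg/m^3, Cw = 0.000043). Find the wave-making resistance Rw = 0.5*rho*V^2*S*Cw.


Formula: Rw = 0.5 * rho * V^2 * S * Cw
Step 1 — V^2 = 10.88^2 = 118.3744
Step 2 — 0.5 * rho * V^2 = 0.5 * 1025 * 118.3744 = 60666.88
Step 3 — Rw = 60666.88 * 1178 * 0.000043 ≈ 3073.0 N (5 s.f.)

3073.0 N


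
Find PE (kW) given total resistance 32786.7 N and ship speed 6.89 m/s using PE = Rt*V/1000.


Formula: PE = Rt * V / 1000 (kW)
Step 1 — PE (W) = 32786.7 * 6.89 = 225900.363 W
Step 2 — PE (kW) = 225900.363 / 1000 ≈ 225.90 kW (5 s.f.)

225.90 kW


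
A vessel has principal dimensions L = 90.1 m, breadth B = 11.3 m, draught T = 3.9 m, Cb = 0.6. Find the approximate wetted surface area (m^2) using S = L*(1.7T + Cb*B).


Formula: S = 1.7*L*T + V/T with V = Cb*L*B*T, i.e. S = L * (1.7*T + Cb*B)
Step 1 — 1.7*T = 1.7 * 3.9 = 6.63 m
Step 2 — Cb*B = 0.6 * 11.3 = 6.78 m
Step 3 — 1.7*T + Cb*B = 6.63 + 6.78 = 13.41 m
Step 4 — S = 90.1 * 13.41 ≈ 1208.2 m^2 (5 s.f.)

1208.2 m^2


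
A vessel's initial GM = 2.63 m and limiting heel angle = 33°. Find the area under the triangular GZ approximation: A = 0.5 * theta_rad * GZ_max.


Formula: GZ_max = GM * sin(theta); Area = 0.5 * theta_rad * GZ_max
Step 1 — GZ_max = 2.63 * sin(33°) = 2.63 * 0.544639 = 1.432401 m
Step 2 — theta_rad = 33 * pi/180 = 0.575959 rad
Step 3 — Area = 0.5 * 0.575959 * 1.432401 ≈ 0.41250 m·rad (5 s.f.)

0.41250 m·rad


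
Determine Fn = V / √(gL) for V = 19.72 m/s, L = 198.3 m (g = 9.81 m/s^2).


Formula: Fn = V / sqrt(g * L)
Step 1 — g * L = 9.81 * 198.3 = 1945.323
Step 2 — sqrt(g * L) = sqrt(1945.323) = 44.105816
Step 3 — Fn = 19.72 / 44.105816 ≈ 0.44711 (5 s.f.)

0.44711


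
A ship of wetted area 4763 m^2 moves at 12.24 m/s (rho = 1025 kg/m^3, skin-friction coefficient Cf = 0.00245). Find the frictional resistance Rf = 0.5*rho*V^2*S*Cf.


Formula: Rf = 0.5 * rho * V^2 * S * Cf
Step 1 — V^2 = 12.24^2 = 149.8176
Step 2 — 0.5 * rho * V^2 = 0.5 * 1025 * 149.8176 = 76781.52
Step 3 — Rf = 76781.52 * 4763 * 0.00245 ≈ 895990 N (5 s.f.)

895990 N


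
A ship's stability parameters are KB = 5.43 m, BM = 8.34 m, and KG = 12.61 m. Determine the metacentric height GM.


Formula: GM = KB + BM - KG
Step 1 — KM = KB + BM = 5.43 + 8.34 = 13.77 m
Step 2 — GM = KM - KG = 13.77 - 12.61 = 1.16 m

1.16 m


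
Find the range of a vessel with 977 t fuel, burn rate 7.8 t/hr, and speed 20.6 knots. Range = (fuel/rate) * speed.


Formula: endurance = fuel / rate; range = endurance * speed
Step 1 — endurance = 977 / 7.8 = 125.2564 hours
Step 2 — range = 125.2564 * 20.6 ≈ 2580.3 nautical miles (5 s.f.)

2580.3 NM


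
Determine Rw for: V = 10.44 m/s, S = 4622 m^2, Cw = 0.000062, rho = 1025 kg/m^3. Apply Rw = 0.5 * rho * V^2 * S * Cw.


Formula: Rw = 0.5 * rho * V^2 * S * Cw
Step 1 — V^2 = 10.44^2 = 108.9936
Step 2 — 0.5 * rho * V^2 = 0.5 * 1025 * 108.9936 = 55859.22
Step 3 — Rw = 55859.22 * 4622 * 0.000062 ≈ 16007 N (5 s.f.)

16007 N


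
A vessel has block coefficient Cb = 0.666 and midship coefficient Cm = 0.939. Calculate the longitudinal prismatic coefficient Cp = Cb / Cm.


Formula: Cp = Cb / Cm
Substituting: Cp = 0.666 / 0.939
Result: Cp ≈ 0.70927 (5 s.f.)

0.70927


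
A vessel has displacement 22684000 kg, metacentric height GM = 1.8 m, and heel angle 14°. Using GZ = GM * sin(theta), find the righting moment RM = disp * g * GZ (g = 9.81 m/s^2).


Formula: GZ = GM * sin(theta); RM = disp * g * GZ
Step 1 — GZ = 1.8 * sin(14°) = 1.8 * 0.241922 = 0.43546 m
Step 2 — RM = 22684000 * 9.81 * 0.43546 ≈ 96903000 N·m (5 s.f.)

96903000 N·m


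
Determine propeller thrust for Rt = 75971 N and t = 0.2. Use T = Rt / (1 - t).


Formula: T = Rt / (1 - t)
Step 1 — (1 - t) = 1 - 0.2 = 0.8
Step 2 — T = 75971 / 0.8 ≈ 94964 N (5 s.f.)

94964 N


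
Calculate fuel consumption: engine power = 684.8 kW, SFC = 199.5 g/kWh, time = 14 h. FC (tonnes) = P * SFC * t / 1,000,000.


Formula: FC (tonnes) = P * SFC * t / 1,000,000
Step 1 — P * SFC * t = 684.8 * 199.5 * 14 = 1912646.4 g
Step 2 — FC (tonnes) = 1912646.4 / 1,000,000 ≈ 1.9126 tonnes (5 s.f.)

1.9126 tonnes


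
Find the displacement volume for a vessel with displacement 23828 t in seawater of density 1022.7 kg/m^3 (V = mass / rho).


Formula: V = mass / rho
Step 1 — convert tonnes to kg: 23828 t * 1000 = 23828000 kg
Step 2 — V = 23828000 / 1022.7 ≈ 23299 m^3 (5 s.f.)

23299 m^3


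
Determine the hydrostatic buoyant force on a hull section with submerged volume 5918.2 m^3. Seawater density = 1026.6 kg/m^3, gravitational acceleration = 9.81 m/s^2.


Formula: Fb = rho * g * V
Substituting: Fb = 1026.6 * 9.81 * 5918.2
Intermediate: 1026.6 * 9.81 = 10070.946
Result: Fb = 10070.946 * 5918.2 ≈ 59602000 N (5 s.f.)

59602000 N


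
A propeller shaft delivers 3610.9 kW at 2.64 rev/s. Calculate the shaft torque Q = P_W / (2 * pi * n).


Formula: Q = P_W / (2 * pi * n)
Step 1 — P_W = 3610.9 kW * 1000 = 3610900.0 W
Step 2 — 2 * pi * n = 2 * pi * 2.64 = 16.587609
Step 3 — Q = 3610900.0 / 16.587609 ≈ 217690 N·m (5 s.f.)

217690 N·m


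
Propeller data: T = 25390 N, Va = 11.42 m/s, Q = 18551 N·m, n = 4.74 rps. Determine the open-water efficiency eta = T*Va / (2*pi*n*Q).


Formula: eta = T * Va / (2 * pi * n * Q)
Step 1 — numerator = T * Va = 25390 * 11.42 = 289953.8
Step 2 — 2 * pi * n = 2 * pi * 4.74 = 29.782298
Step 3 — denominator = 29.782298 * 18551 = 552491.41
Step 4 — eta = 289953.8 / 552491.41 ≈ 0.52481 (5 s.f.)

0.52481


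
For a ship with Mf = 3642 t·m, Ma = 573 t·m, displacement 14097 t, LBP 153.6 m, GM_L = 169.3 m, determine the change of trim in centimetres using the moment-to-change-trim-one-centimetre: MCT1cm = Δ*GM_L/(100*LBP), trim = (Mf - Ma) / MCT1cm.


Formula: net trimming moment = Mf - Ma; MCT1cm = Δ*GM_L/(100*LBP); trim = net moment / MCT1cm
Step 1 — net trimming moment = 3642 - 573 = 3069 t·m
Step 2 — MCT1cm = 14097 * 169.3 / (100 * 153.6) = 155.379 t·m/cm
Step 3 — trim = 3069 / 155.379 ≈ 19.752 cm (5 s.f.)

19.752 cm


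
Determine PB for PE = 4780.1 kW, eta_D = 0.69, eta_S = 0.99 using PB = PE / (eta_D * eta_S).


Formula: PB = PE / (eta_D * eta_S)
Step 1 — combined efficiency = eta_D * eta_S = 0.69 * 0.99 = 0.6831
Step 2 — PB = 4780.1 / 0.6831 ≈ 6997.7 kW (5 s.f.)

6997.7 kW


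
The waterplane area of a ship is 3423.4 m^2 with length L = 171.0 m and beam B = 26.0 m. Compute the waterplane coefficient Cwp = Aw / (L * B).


Formula: Cwp = Aw / (L * B)
Step 1 — L * B = 171.0 * 26.0 = 4446.0 m^2
Step 2 — Cwp = 3423.4 / 4446.0 ≈ 0.77000 (5 s.f.)

0.77000


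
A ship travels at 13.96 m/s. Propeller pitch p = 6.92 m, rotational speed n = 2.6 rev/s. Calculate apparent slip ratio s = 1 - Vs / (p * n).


Formula: s = 1 - Vs / (p * n)
Step 1 — p * n = 6.92 * 2.6 = 17.992
Step 2 — Vs / (p*n) = 13.96 / 17.992 = 0.7759 (6 d.p.)
Step 3 — s = 1 - 0.7759 = 0.2241

0.2241


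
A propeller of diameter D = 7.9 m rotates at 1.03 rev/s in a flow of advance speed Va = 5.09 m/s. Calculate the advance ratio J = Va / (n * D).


Formula: J = Va / (n * D)
Step 1 — n * D = 1.03 * 7.9 = 8.137
Step 2 — J = 5.09 / 8.137 ≈ 0.62554 (5 s.f.)

0.62554


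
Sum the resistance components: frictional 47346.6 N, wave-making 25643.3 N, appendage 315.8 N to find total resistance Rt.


Formula: Rt = Rf + Rw + Ra
Substituting: Rt = 47346.6 + 25643.3 + 315.8
Result: Rt = 73305.7 N

73305.7 N


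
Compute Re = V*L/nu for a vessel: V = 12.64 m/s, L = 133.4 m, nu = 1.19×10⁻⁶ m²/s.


Formula: Re = V * L / nu
Step 1 — V * L = 12.64 * 133.4 = 1686.176 m^2/s
Step 2 — Re = 1686.176 / 1.19e-6 = 1.42e+09

1.42e+09


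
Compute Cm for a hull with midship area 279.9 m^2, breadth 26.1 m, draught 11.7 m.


Formula: Cm = Am / (B * T)
Step 1 — B * T = 26.1 * 11.7 = 305.37 m^2
Step 2 — Cm = 279.9 / 305.37 ≈ 0.91659 (5 s.f.)

0.91659


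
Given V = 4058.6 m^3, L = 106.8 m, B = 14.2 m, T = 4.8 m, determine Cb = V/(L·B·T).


Formula: Cb = V / (L * B * T)
Step 1 — L * B * T = 106.8 * 14.2 * 4.8 = 7279.488 m^3
Step 2 — Cb = 4058.6 / 7279.488 ≈ 0.55754 (5 s.f.)

0.55754


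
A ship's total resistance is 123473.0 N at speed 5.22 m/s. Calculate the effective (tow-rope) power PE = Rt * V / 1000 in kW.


Formula: PE = Rt * V / 1000 (kW)
Step 1 — PE (W) = 123473.0 * 5.22 = 644529.06 W
Step 2 — PE (kW) = 644529.06 / 1000 ≈ 644.53 kW (5 s.f.)

644.53 kW


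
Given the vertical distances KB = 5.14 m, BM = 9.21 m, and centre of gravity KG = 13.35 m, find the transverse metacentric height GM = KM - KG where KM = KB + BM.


Formula: GM = KB + BM - KG
Step 1 — KM = KB + BM = 5.14 + 9.21 = 14.35 m
Step 2 — GM = KM - KG = 14.35 - 13.35 = 1.0 m

1.0 m


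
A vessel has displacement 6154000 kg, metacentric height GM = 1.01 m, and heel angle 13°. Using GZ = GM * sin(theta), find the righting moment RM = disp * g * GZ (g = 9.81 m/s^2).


Formula: GZ = GM * sin(theta); RM = disp * g * GZ
Step 1 — GZ = 1.01 * sin(13°) = 1.01 * 0.224951 = 0.227201 m
Step 2 — RM = 6154000 * 9.81 * 0.227201 ≈ 13716000 N·m (5 s.f.)

13716000 N·m


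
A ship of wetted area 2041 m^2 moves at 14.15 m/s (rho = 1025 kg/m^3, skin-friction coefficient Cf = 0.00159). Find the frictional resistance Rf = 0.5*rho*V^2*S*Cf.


Formula: Rf = 0.5 * rho * V^2 * S * Cf
Step 1 — V^2 = 14.15^2 = 200.2225
Step 2 — 0.5 * rho * V^2 = 0.5 * 1025 * 200.2225 = 102614.03125
Step 3 — Rf = 102614.03125 * 2041 * 0.00159 ≈ 333000 N (5 s.f.)

333000 N


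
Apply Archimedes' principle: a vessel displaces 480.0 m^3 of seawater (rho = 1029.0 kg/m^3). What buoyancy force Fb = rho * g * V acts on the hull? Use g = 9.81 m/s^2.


Formula: Fb = rho * g * V
Substituting: Fb = 1029.0 * 9.81 * 480.0
Intermediate: 1029.0 * 9.81 = 10094.49
Result: Fb = 10094.49 * 480.0 ≈ 4845400 N (5 s.f.)

4845400 N


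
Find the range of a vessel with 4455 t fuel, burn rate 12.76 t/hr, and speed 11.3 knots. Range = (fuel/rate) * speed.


Formula: endurance = fuel / rate; range = endurance * speed
Step 1 — endurance = 4455 / 12.76 = 349.1379 hours
Step 2 — range = 349.1379 * 11.3 ≈ 3945.3 nautical miles (5 s.f.)

3945.3 NM


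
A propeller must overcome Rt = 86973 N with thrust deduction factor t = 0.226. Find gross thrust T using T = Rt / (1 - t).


Formula: T = Rt / (1 - t)
Step 1 — (1 - t) = 1 - 0.226 = 0.774
Step 2 — T = 86973 / 0.774 ≈ 112370 N (5 s.f.)

112370 N


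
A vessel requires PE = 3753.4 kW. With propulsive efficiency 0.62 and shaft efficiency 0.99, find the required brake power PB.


Formula: PB = PE / (eta_D * eta_S)
Step 1 — combined efficiency = eta_D * eta_S = 0.62 * 0.99 = 0.6138
Step 2 — PB = 3753.4 / 0.6138 ≈ 6115.0 kW (5 s.f.)

6115.0 kW


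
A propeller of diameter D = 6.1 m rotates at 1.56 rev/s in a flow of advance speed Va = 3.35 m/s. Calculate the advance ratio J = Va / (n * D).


Formula: J = Va / (n * D)
Step 1 — n * D = 1.56 * 6.1 = 9.516
Step 2 — J = 3.35 / 9.516 ≈ 0.35204 (5 s.f.)

0.35204


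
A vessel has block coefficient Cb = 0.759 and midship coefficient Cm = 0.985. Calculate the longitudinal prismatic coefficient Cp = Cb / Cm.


Formula: Cp = Cb / Cm
Substituting: Cp = 0.759 / 0.985
Result: Cp ≈ 0.77056 (5 s.f.)

0.77056


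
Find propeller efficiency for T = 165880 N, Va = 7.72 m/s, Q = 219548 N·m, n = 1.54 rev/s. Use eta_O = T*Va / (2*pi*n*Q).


Formula: eta = T * Va / (2 * pi * n * Q)
Step 1 — numerator = T * Va = 165880 * 7.72 = 1280593.6
Step 2 — 2 * pi * n = 2 * pi * 1.54 = 9.676105
Step 3 — denominator = 9.676105 * 219548 = 2124369.5
Step 4 — eta = 1280593.6 / 2124369.5 ≈ 0.60281 (5 s.f.)

0.60281


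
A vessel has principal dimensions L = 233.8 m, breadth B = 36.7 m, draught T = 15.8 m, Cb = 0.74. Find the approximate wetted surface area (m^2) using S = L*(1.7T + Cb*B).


Formula: S = 1.7*L*T + V/T with V = Cb*L*B*T, i.e. S = L * (1.7*T + Cb*B)
Step 1 — 1.7*T = 1.7 * 15.8 = 26.86 m
Step 2 — Cb*B = 0.74 * 36.7 = 27.158 m
Step 3 — 1.7*T + Cb*B = 26.86 + 27.158 = 54.018 m
Step 4 — S = 233.8 * 54.018 ≈ 12629 m^2 (5 s.f.)

12629 m^2


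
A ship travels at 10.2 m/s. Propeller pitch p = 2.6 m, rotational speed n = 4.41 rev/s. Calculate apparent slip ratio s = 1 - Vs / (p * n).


Formula: s = 1 - Vs / (p * n)
Step 1 — p * n = 2.6 * 4.41 = 11.466
Step 2 — Vs / (p*n) = 10.2 / 11.466 = 0.889587 (6 d.p.)
Step 3 — s = 1 - 0.889587 = 0.110413

0.110413


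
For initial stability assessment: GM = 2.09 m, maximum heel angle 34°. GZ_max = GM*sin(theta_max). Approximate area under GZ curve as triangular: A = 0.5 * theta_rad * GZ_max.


Formula: GZ_max = GM * sin(theta); Area = 0.5 * theta_rad * GZ_max
Step 1 — GZ_max = 2.09 * sin(34°) = 2.09 * 0.559193 = 1.168713 m
Step 2 — theta_rad = 34 * pi/180 = 0.593412 rad
Step 3 — Area = 0.5 * 0.593412 * 1.168713 ≈ 0.34676 m·rad (5 s.f.)

0.34676 m·rad


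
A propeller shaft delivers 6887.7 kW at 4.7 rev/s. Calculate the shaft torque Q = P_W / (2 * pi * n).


Formula: Q = P_W / (2 * pi * n)
Step 1 — P_W = 6887.7 kW * 1000 = 6887700.0 W
Step 2 — 2 * pi * n = 2 * pi * 4.7 = 29.530971
Step 3 — Q = 6887700.0 / 29.530971 ≈ 233240 N·m (5 s.f.)

233240 N·m


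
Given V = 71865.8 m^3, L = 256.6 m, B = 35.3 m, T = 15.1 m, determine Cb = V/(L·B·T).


Formula: Cb = V / (L * B * T)
Step 1 — L * B * T = 256.6 * 35.3 * 15.1 = 136775.498 m^3
Step 2 — Cb = 71865.8 / 136775.498 ≈ 0.52543 (5 s.f.)

0.52543


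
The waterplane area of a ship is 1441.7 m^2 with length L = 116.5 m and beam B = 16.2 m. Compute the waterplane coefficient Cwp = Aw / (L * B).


Formula: Cwp = Aw / (L * B)
Step 1 — L * B = 116.5 * 16.2 = 1887.3 m^2
Step 2 — Cwp = 1441.7 / 1887.3 ≈ 0.76390 (5 s.f.)

0.76390


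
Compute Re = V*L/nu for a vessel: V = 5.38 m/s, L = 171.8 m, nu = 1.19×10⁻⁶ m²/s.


Formula: Re = V * L / nu
Step 1 — V * L = 5.38 * 171.8 = 924.284 m^2/s
Step 2 — Re = 924.284 / 1.19e-6 = 7.77e+08

7.77e+08


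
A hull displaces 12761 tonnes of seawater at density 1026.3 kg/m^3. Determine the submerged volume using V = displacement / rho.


Formula: V = mass / rho
Step 1 — convert tonnes to kg: 12761 t * 1000 = 12761000 kg
Step 2 — V = 12761000 / 1026.3 ≈ 12434 m^3 (5 s.f.)

12434 m^3


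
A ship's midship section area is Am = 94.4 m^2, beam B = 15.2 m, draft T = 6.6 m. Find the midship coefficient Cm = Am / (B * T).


Formula: Cm = Am / (B * T)
Step 1 — B * T = 15.2 * 6.6 = 100.32 m^2
Step 2 — Cm = 94.4 / 100.32 ≈ 0.94099 (5 s.f.)

0.94099


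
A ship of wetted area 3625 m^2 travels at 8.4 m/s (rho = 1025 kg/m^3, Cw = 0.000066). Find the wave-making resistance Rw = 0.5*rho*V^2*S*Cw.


Formula: Rw = 0.5 * rho * V^2 * S * Cw
Step 1 — V^2 = 8.4^2 = 70.56
Step 2 — 0.5 * rho * V^2 = 0.5 * 1025 * 70.56 = 36162.0
Step 3 — Rw = 36162.0 * 3625 * 0.000066 ≈ 8651.8 N (5 s.f.)

8651.8 N


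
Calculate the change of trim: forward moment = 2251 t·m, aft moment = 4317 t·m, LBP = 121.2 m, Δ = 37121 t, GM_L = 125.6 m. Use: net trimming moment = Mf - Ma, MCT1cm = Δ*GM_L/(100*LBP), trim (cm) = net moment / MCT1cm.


Formula: net trimming moment = Mf - Ma; MCT1cm = Δ*GM_L/(100*LBP); trim = net moment / MCT1cm
Step 1 — net trimming moment = 2251 - 4317 = -2066 t·m
Step 2 — MCT1cm = 37121 * 125.6 / (100 * 121.2) = 384.6863 t·m/cm
Step 3 — trim = -2066 / 384.6863 ≈ -5.3706 cm (5 s.f.)

-5.3706 cm


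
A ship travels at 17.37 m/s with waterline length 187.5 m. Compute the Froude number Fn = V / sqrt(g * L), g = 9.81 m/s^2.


Formula: Fn = V / sqrt(g * L)
Step 1 — g * L = 9.81 * 187.5 = 1839.375
Step 2 — sqrt(g * L) = sqrt(1839.375) = 42.887935
Step 3 — Fn = 17.37 / 42.887935 ≈ 0.40501 (5 s.f.)

0.40501


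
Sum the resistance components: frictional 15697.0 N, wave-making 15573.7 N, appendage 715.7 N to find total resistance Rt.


Formula: Rt = Rf + Rw + Ra
Substituting: Rt = 15697.0 + 15573.7 + 715.7
Result: Rt = 31986.4 N

31986.4 N


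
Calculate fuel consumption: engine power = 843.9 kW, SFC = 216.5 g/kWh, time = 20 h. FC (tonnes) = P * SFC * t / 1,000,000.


Formula: FC (tonnes) = P * SFC * t / 1,000,000
Step 1 — P * SFC * t = 843.9 * 216.5 * 20 = 3654087.0 g
Step 2 — FC (tonnes) = 3654087.0 / 1,000,000 ≈ 3.6541 tonnes (5 s.f.)

3.6541 tonnes


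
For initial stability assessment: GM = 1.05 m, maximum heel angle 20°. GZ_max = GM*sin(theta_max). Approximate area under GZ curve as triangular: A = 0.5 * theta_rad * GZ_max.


Formula: GZ_max = GM * sin(theta); Area = 0.5 * theta_rad * GZ_max
Step 1 — GZ_max = 1.05 * sin(20°) = 1.05 * 0.34202 = 0.359121 m
Step 2 — theta_rad = 20 * pi/180 = 0.349066 rad
Step 3 — Area = 0.5 * 0.349066 * 0.359121 ≈ 0.062678 m·rad (5 s.f.)

0.062678 m·rad


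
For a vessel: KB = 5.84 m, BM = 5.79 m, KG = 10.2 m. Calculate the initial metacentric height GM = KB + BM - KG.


Formula: GM = KB + BM - KG
Step 1 — KM = KB + BM = 5.84 + 5.79 = 11.63 m
Step 2 — GM = KM - KG = 11.63 - 10.2 = 1.43 m

1.43 m


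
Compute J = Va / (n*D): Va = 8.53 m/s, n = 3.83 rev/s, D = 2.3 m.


Formula: J = Va / (n * D)
Step 1 — n * D = 3.83 * 2.3 = 8.809
Step 2 — J = 8.53 / 8.809 ≈ 0.96833 (5 s.f.)

0.96833


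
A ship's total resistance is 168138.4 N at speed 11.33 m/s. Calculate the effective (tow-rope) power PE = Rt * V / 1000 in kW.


Formula: PE = Rt * V / 1000 (kW)
Step 1 — PE (W) = 168138.4 * 11.33 = 1905008.072 W
Step 2 — PE (kW) = 1905008.072 / 1000 ≈ 1905.0 kW (5 s.f.)

1905.0 kW


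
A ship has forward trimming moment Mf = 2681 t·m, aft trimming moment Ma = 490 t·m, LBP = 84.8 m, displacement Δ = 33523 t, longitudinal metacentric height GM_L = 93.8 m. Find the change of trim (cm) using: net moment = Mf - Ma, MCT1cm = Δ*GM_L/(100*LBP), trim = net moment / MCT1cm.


Formula: net trimming moment = Mf - Ma; MCT1cm = Δ*GM_L/(100*LBP); trim = net moment / MCT1cm
Step 1 — net trimming moment = 2681 - 490 = 2191 t·m
Step 2 — MCT1cm = 33523 * 93.8 / (100 * 84.8) = 370.8087 t·m/cm
Step 3 — trim = 2191 / 370.8087 ≈ 5.9087 cm (5 s.f.)

5.9087 cm


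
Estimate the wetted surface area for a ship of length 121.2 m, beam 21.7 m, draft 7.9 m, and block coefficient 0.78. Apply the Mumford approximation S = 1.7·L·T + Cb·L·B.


Formula: S = 1.7*L*T + V/T with V = Cb*L*B*T, i.e. S = L * (1.7*T + Cb*B)
Step 1 — 1.7*T = 1.7 * 7.9 = 13.43 m
Step 2 — Cb*B = 0.78 * 21.7 = 16.926 m
Step 3 — 1.7*T + Cb*B = 13.43 + 16.926 = 30.356 m
Step 4 — S = 121.2 * 30.356 ≈ 3679.1 m^2 (5 s.f.)

3679.1 m^2


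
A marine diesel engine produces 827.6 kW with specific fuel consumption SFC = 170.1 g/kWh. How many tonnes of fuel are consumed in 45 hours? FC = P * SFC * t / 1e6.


Formula: FC (tonnes) = P * SFC * t / 1,000,000
Step 1 — P * SFC * t = 827.6 * 170.1 * 45 = 6334864.2 g
Step 2 — FC (tonnes) = 6334864.2 / 1,000,000 ≈ 6.3349 tonnes (5 s.f.)

6.3349 tonnes


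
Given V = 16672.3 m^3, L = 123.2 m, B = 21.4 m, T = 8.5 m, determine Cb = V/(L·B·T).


Formula: Cb = V / (L * B * T)
Step 1 — L * B * T = 123.2 * 21.4 * 8.5 = 22410.08 m^3
Step 2 — Cb = 16672.3 / 22410.08 ≈ 0.74396 (5 s.f.)

0.74396


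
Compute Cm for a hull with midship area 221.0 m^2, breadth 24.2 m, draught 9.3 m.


Formula: Cm = Am / (B * T)
Step 1 — B * T = 24.2 * 9.3 = 225.06 m^2
Step 2 — Cm = 221.0 / 225.06 ≈ 0.98196 (5 s.f.)

0.98196


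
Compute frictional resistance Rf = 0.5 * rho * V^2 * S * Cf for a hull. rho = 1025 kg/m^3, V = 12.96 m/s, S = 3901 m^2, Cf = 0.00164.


Formula: Rf = 0.5 * rho * V^2 * S * Cf
Step 1 — V^2 = 12.96^2 = 167.9616
Step 2 — 0.5 * rho * V^2 = 0.5 * 1025 * 167.9616 = 86080.32
Step 3 — Rf = 86080.32 * 3901 * 0.00164 ≈ 550710 N (5 s.f.)

550710 N


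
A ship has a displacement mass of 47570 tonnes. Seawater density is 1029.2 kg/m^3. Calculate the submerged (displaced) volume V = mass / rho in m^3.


Formula: V = mass / rho
Step 1 — convert tonnes to kg: 47570 t * 1000 = 47570000 kg
Step 2 — V = 47570000 / 1029.2 ≈ 46220 m^3 (5 s.f.)

46220 m^3


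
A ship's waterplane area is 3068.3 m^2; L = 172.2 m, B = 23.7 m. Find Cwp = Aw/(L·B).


Formula: Cwp = Aw / (L * B)
Step 1 — L * B = 172.2 * 23.7 = 4081.14 m^2
Step 2 — Cwp = 3068.3 / 4081.14 ≈ 0.75182 (5 s.f.)

0.75182


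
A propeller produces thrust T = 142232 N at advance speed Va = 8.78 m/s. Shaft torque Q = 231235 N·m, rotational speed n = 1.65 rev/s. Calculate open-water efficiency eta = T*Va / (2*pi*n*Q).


Formula: eta = T * Va / (2 * pi * n * Q)
Step 1 — numerator = T * Va = 142232 * 8.78 = 1248796.96
Step 2 — 2 * pi * n = 2 * pi * 1.65 = 10.367256
Step 3 — denominator = 10.367256 * 231235 = 2397272.44
Step 4 — eta = 1248796.96 / 2397272.44 ≈ 0.52092 (5 s.f.)

0.52092


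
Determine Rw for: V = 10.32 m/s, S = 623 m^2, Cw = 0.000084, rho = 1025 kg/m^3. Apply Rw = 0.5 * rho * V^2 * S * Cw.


Formula: Rw = 0.5 * rho * V^2 * S * Cw
Step 1 — V^2 = 10.32^2 = 106.5024
Step 2 — 0.5 * rho * V^2 = 0.5 * 1025 * 106.5024 = 54582.48
Step 3 — Rw = 54582.48 * 623 * 0.000084 ≈ 2856.4 N (5 s.f.)

2856.4 N


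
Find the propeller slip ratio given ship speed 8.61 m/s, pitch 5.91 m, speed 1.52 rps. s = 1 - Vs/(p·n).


Formula: s = 1 - Vs / (p * n)
Step 1 — p * n = 5.91 * 1.52 = 8.9832
Step 2 — Vs / (p*n) = 8.61 / 8.9832 = 0.958456 (6 d.p.)
Step 3 — s = 1 - 0.958456 = 0.041544

0.041544


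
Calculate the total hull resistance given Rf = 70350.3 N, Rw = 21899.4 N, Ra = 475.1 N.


Formula: Rt = Rf + Rw + Ra
Substituting: Rt = 70350.3 + 21899.4 + 475.1
Result: Rt = 92724.8 N

92724.8 N


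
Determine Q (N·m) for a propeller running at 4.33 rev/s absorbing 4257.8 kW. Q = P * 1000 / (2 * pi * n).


Formula: Q = P_W / (2 * pi * n)
Step 1 — P_W = 4257.8 kW * 1000 = 4257800.0 W
Step 2 — 2 * pi * n = 2 * pi * 4.33 = 27.206192
Step 3 — Q = 4257800.0 / 27.206192 ≈ 156500 N·m (5 s.f.)

156500 N·m


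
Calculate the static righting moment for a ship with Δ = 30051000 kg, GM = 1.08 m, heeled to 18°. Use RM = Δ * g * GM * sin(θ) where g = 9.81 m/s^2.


Formula: GZ = GM * sin(theta); RM = disp * g * GZ
Step 1 — GZ = 1.08 * sin(18°) = 1.08 * 0.309017 = 0.333738 m
Step 2 — RM = 30051000 * 9.81 * 0.333738 ≈ 98386000 N·m (5 s.f.)

98386000 N·m


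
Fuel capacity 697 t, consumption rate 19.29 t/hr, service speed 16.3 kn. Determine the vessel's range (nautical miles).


Formula: endurance = fuel / rate; range = endurance * speed
Step 1 — endurance = 697 / 19.29 = 36.1327 hours
Step 2 — range = 36.1327 * 16.3 ≈ 588.96 nautical miles (5 s.f.)

588.96 NM


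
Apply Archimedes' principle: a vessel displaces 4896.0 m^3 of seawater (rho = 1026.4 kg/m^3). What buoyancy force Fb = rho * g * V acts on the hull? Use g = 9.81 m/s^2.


Formula: Fb = rho * g * V
Substituting: Fb = 1026.4 * 9.81 * 4896.0
Intermediate: 1026.4 * 9.81 = 10068.984
Result: Fb = 10068.984 * 4896.0 ≈ 49298000 N (5 s.f.)

49298000 N


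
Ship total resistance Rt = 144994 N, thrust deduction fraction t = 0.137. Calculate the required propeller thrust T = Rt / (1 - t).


Formula: T = Rt / (1 - t)
Step 1 — (1 - t) = 1 - 0.137 = 0.863
Step 2 — T = 144994 / 0.863 ≈ 168010 N (5 s.f.)

168010 N


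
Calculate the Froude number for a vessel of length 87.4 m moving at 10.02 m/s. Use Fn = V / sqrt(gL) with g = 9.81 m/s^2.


Formula: Fn = V / sqrt(g * L)
Step 1 — g * L = 9.81 * 87.4 = 857.394
Step 2 — sqrt(g * L) = sqrt(857.394) = 29.281291
Step 3 — Fn = 10.02 / 29.281291 ≈ 0.34220 (5 s.f.)

0.34220


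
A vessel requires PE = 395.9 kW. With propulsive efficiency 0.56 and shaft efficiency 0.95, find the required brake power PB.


Formula: PB = PE / (eta_D * eta_S)
Step 1 — combined efficiency = eta_D * eta_S = 0.56 * 0.95 = 0.532
Step 2 — PB = 395.9 / 0.532 ≈ 744.17 kW (5 s.f.)

744.17 kW


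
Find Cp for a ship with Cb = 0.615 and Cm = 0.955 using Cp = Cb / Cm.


Formula: Cp = Cb / Cm
Substituting: Cp = 0.615 / 0.955
Result: Cp ≈ 0.64398 (5 s.f.)

0.64398


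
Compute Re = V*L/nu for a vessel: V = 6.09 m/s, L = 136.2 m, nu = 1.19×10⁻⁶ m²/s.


Formula: Re = V * L / nu
Step 1 — V * L = 6.09 * 136.2 = 829.458 m^2/s
Step 2 — Re = 829.458 / 1.19e-6 = 6.97e+08

6.97e+08


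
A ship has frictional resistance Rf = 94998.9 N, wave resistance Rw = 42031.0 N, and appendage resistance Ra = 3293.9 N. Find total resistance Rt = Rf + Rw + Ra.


Formula: Rt = Rf + Rw + Ra
Substituting: Rt = 94998.9 + 42031.0 + 3293.9
Result: Rt = 140323.8 N

140323.8 N


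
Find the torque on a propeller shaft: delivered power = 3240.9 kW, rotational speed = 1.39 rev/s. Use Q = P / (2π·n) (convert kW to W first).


Formula: Q = P_W / (2 * pi * n)
Step 1 — P_W = 3240.9 kW * 1000 = 3240900.0 W
Step 2 — 2 * pi * n = 2 * pi * 1.39 = 8.733628
Step 3 — Q = 3240900.0 / 8.733628 ≈ 371080 N·m (5 s.f.)

371080 N·m


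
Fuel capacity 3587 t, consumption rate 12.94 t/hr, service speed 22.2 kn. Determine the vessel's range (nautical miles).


Formula: endurance = fuel / rate; range = endurance * speed
Step 1 — endurance = 3587 / 12.94 = 277.2025 hours
Step 2 — range = 277.2025 * 22.2 ≈ 6153.9 nautical miles (5 s.f.)

6153.9 NM


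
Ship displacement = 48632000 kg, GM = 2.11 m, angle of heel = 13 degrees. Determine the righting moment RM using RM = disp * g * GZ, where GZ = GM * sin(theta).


Formula: GZ = GM * sin(theta); RM = disp * g * GZ
Step 1 — GZ = 2.11 * sin(13°) = 2.11 * 0.224951 = 0.474647 m
Step 2 — RM = 48632000 * 9.81 * 0.474647 ≈ 226440000 N·m (5 s.f.)

226440000 N·m


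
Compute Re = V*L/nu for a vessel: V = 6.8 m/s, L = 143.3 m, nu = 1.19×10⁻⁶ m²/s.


Formula: Re = V * L / nu
Step 1 — V * L = 6.8 * 143.3 = 974.44 m^2/s
Step 2 — Re = 974.44 / 1.19e-6 = 8.19e+08

8.19e+08


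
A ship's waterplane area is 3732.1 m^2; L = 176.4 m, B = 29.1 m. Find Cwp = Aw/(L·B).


Formula: Cwp = Aw / (L * B)
Step 1 — L * B = 176.4 * 29.1 = 5133.24 m^2
Step 2 — Cwp = 3732.1 / 5133.24 ≈ 0.72705 (5 s.f.)

0.72705


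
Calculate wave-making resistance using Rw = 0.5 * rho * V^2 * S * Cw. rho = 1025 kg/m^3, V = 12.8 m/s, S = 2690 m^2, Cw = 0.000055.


Formula: Rw = 0.5 * rho * V^2 * S * Cw
Step 1 — V^2 = 12.8^2 = 163.84
Step 2 — 0.5 * rho * V^2 = 0.5 * 1025 * 163.84 = 83968.0
Step 3 — Rw = 83968.0 * 2690 * 0.000055 ≈ 12423 N (5 s.f.)

12423 N


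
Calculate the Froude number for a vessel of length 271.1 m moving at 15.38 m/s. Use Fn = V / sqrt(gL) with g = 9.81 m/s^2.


Formula: Fn = V / sqrt(g * L)
Step 1 — g * L = 9.81 * 271.1 = 2659.491
Step 2 — sqrt(g * L) = sqrt(2659.491) = 51.570253
Step 3 — Fn = 15.38 / 51.570253 ≈ 0.29823 (5 s.f.)

0.29823


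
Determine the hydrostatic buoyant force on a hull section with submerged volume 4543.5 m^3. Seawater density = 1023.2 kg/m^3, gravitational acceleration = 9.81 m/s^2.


Formula: Fb = rho * g * V
Substituting: Fb = 1023.2 * 9.81 * 4543.5
Intermediate: 1023.2 * 9.81 = 10037.592
Result: Fb = 10037.592 * 4543.5 ≈ 45606000 N (5 s.f.)

45606000 N


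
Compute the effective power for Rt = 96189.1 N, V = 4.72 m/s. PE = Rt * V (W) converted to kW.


Formula: PE = Rt * V / 1000 (kW)
Step 1 — PE (W) = 96189.1 * 4.72 = 454012.552 W
Step 2 — PE (kW) = 454012.552 / 1000 ≈ 454.01 kW (5 s.f.)

454.01 kW


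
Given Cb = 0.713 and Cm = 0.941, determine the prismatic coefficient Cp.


Formula: Cp = Cb / Cm
Substituting: Cp = 0.713 / 0.941
Result: Cp ≈ 0.75770 (5 s.f.)

0.75770


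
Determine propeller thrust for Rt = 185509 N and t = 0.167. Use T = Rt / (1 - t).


Formula: T = Rt / (1 - t)
Step 1 — (1 - t) = 1 - 0.167 = 0.833
Step 2 — T = 185509 / 0.833 ≈ 222700 N (5 s.f.)

222700 N


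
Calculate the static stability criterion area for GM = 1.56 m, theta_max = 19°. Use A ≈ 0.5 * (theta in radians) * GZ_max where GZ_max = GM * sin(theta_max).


Formula: GZ_max = GM * sin(theta); Area = 0.5 * theta_rad * GZ_max
Step 1 — GZ_max = 1.56 * sin(19°) = 1.56 * 0.325568 = 0.507886 m
Step 2 — theta_rad = 19 * pi/180 = 0.331613 rad
Step 3 — Area = 0.5 * 0.331613 * 0.507886 ≈ 0.084211 m·rad (5 s.f.)

0.084211 m·rad


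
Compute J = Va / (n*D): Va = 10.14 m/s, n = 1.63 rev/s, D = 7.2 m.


Formula: J = Va / (n * D)
Step 1 — n * D = 1.63 * 7.2 = 11.736
Step 2 — J = 10.14 / 11.736 ≈ 0.86401 (5 s.f.)

0.86401


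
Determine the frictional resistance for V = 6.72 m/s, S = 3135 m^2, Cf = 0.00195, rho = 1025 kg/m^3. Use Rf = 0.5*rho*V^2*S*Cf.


Formula: Rf = 0.5 * rho * V^2 * S * Cf
Step 1 — V^2 = 6.72^2 = 45.1584
Step 2 — 0.5 * rho * V^2 = 0.5 * 1025 * 45.1584 = 23143.68
Step 3 — Rf = 23143.68 * 3135 * 0.00195 ≈ 141480 N (5 s.f.)

141480 N


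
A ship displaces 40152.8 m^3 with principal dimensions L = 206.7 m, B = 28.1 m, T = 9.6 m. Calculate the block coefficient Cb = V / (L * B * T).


Formula: Cb = V / (L * B * T)
Step 1 — L * B * T = 206.7 * 28.1 * 9.6 = 55759.392 m^3
Step 2 — Cb = 40152.8 / 55759.392 ≈ 0.72011 (5 s.f.)

0.72011


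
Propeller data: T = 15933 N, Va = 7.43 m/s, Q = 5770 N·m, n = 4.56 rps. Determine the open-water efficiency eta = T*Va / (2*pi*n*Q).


Formula: eta = T * Va / (2 * pi * n * Q)
Step 1 — numerator = T * Va = 15933 * 7.43 = 118382.19
Step 2 — 2 * pi * n = 2 * pi * 4.56 = 28.651325
Step 3 — denominator = 28.651325 * 5770 = 165318.15
Step 4 — eta = 118382.19 / 165318.15 ≈ 0.71609 (5 s.f.)

0.71609


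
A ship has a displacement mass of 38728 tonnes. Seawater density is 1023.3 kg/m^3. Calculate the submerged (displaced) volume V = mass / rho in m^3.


Formula: V = mass / rho
Step 1 — convert tonnes to kg: 38728 t * 1000 = 38728000 kg
Step 2 — V = 38728000 / 1023.3 ≈ 37846 m^3 (5 s.f.)

37846 m^3


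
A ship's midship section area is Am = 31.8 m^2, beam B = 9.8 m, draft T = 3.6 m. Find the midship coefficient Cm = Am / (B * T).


Formula: Cm = Am / (B * T)
Step 1 — B * T = 9.8 * 3.6 = 35.28 m^2
Step 2 — Cm = 31.8 / 35.28 ≈ 0.90136 (5 s.f.)

0.90136


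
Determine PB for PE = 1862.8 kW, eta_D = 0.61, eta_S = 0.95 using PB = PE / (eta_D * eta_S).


Formula: PB = PE / (eta_D * eta_S)
Step 1 — combined efficiency = eta_D * eta_S = 0.61 * 0.95 = 0.5795
Step 2 — PB = 1862.8 / 0.5795 ≈ 3214.5 kW (5 s.f.)

3214.5 kW


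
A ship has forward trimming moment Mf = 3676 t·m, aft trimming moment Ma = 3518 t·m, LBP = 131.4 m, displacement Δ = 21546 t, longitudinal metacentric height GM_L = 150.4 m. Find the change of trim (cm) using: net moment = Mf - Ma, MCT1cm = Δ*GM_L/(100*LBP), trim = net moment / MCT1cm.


Formula: net trimming moment = Mf - Ma; MCT1cm = Δ*GM_L/(100*LBP); trim = net moment / MCT1cm
Step 1 — net trimming moment = 3676 - 3518 = 158 t·m
Step 2 — MCT1cm = 21546 * 150.4 / (100 * 131.4) = 246.6148 t·m/cm
Step 3 — trim = 158 / 246.6148 ≈ 0.64068 cm (5 s.f.)

0.64068 cm


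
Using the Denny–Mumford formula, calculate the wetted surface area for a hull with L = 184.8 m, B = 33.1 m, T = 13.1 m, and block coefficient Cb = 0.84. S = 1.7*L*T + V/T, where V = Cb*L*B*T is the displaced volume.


Formula: S = 1.7*L*T + V/T with V = Cb*L*B*T, i.e. S = L * (1.7*T + Cb*B)
Step 1 — 1.7*T = 1.7 * 13.1 = 22.27 m
Step 2 — Cb*B = 0.84 * 33.1 = 27.804 m
Step 3 — 1.7*T + Cb*B = 22.27 + 27.804 = 50.074 m
Step 4 — S = 184.8 * 50.074 ≈ 9253.7 m^2 (5 s.f.)

9253.7 m^2


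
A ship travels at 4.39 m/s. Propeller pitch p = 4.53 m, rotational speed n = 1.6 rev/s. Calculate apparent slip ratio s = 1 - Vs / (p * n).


Formula: s = 1 - Vs / (p * n)
Step 1 — p * n = 4.53 * 1.6 = 7.248
Step 2 — Vs / (p*n) = 4.39 / 7.248 = 0.605684 (6 d.p.)
Step 3 — s = 1 - 0.605684 = 0.394316

0.394316


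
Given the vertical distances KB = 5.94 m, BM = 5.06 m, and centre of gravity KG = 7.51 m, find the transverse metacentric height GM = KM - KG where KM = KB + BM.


Formula: GM = KB + BM - KG
Step 1 — KM = KB + BM = 5.94 + 5.06 = 11.0 m
Step 2 — GM = KM - KG = 11.0 - 7.51 = 3.49 m

3.49 m


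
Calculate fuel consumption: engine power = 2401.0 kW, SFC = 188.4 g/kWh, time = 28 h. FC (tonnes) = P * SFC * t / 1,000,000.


Formula: FC (tonnes) = P * SFC * t / 1,000,000
Step 1 — P * SFC * t = 2401.0 * 188.4 * 28 = 12665755.2 g
Step 2 — FC (tonnes) = 12665755.2 / 1,000,000 ≈ 12.666 tonnes (5 s.f.)

12.666 tonnes


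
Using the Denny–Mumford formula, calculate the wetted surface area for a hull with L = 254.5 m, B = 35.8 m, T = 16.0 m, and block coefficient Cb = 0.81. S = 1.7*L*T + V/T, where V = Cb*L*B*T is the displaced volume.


Formula: S = 1.7*L*T + V/T with V = Cb*L*B*T, i.e. S = L * (1.7*T + Cb*B)
Step 1 — 1.7*T = 1.7 * 16.0 = 27.2 m
Step 2 — Cb*B = 0.81 * 35.8 = 28.998 m
Step 3 — 1.7*T + Cb*B = 27.2 + 28.998 = 56.198 m
Step 4 — S = 254.5 * 56.198 ≈ 14302 m^2 (5 s.f.)

14302 m^2


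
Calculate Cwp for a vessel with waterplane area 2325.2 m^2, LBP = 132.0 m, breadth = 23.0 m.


Formula: Cwp = Aw / (L * B)
Step 1 — L * B = 132.0 * 23.0 = 3036.0 m^2
Step 2 — Cwp = 2325.2 / 3036.0 ≈ 0.76588 (5 s.f.)

0.76588


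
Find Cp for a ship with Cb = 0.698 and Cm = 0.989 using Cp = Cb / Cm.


Formula: Cp = Cb / Cm
Substituting: Cp = 0.698 / 0.989
Result: Cp ≈ 0.70576 (5 s.f.)

0.70576


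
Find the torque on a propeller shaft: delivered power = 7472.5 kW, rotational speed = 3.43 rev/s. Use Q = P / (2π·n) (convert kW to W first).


Formula: Q = P_W / (2 * pi * n)
Step 1 — P_W = 7472.5 kW * 1000 = 7472500.0 W
Step 2 — 2 * pi * n = 2 * pi * 3.43 = 21.551326
Step 3 — Q = 7472500.0 / 21.551326 ≈ 346730 N·m (5 s.f.)

346730 N·m


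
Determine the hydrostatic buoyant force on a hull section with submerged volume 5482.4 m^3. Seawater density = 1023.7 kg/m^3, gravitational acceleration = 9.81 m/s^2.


Formula: Fb = rho * g * V
Substituting: Fb = 1023.7 * 9.81 * 5482.4
Intermediate: 1023.7 * 9.81 = 10042.497
Result: Fb = 10042.497 * 5482.4 ≈ 55057000 N (5 s.f.)

55057000 N


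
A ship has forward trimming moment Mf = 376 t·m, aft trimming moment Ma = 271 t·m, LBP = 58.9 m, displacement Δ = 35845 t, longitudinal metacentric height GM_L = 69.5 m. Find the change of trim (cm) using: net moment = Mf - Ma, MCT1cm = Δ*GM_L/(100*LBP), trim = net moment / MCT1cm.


Formula: net trimming moment = Mf - Ma; MCT1cm = Δ*GM_L/(100*LBP); trim = net moment / MCT1cm
Step 1 — net trimming moment = 376 - 271 = 105 t·m
Step 2 — MCT1cm = 35845 * 69.5 / (100 * 58.9) = 422.9588 t·m/cm
Step 3 — trim = 105 / 422.9588 ≈ 0.24825 cm (5 s.f.)

0.24825 cm


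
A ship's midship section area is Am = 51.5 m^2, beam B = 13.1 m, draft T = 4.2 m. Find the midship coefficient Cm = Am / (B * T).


Formula: Cm = Am / (B * T)
Step 1 — B * T = 13.1 * 4.2 = 55.02 m^2
Step 2 — Cm = 51.5 / 55.02 ≈ 0.93602 (5 s.f.)

0.93602


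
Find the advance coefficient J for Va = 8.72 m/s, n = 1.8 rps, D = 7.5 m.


Formula: J = Va / (n * D)
Step 1 — n * D = 1.8 * 7.5 = 13.5
Step 2 — J = 8.72 / 13.5 ≈ 0.64593 (5 s.f.)

0.64593


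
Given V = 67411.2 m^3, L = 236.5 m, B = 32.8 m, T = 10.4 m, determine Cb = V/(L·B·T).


Formula: Cb = V / (L * B * T)
Step 1 — L * B * T = 236.5 * 32.8 * 10.4 = 80674.88 m^3
Step 2 — Cb = 67411.2 / 80674.88 ≈ 0.83559 (5 s.f.)

0.83559


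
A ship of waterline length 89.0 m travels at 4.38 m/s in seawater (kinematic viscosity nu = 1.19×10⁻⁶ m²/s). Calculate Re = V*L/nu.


Formula: Re = V * L / nu
Step 1 — V * L = 4.38 * 89.0 = 389.82 m^2/s
Step 2 — Re = 389.82 / 1.19e-6 = 3.28e+08

3.28e+08


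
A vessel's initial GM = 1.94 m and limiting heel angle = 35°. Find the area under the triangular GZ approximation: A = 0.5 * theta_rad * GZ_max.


Formula: GZ_max = GM * sin(theta); Area = 0.5 * theta_rad * GZ_max
Step 1 — GZ_max = 1.94 * sin(35°) = 1.94 * 0.573576 = 1.112737 m
Step 2 — theta_rad = 35 * pi/180 = 0.610865 rad
Step 3 — Area = 0.5 * 0.610865 * 1.112737 ≈ 0.33987 m·rad (5 s.f.)

0.33987 m·rad


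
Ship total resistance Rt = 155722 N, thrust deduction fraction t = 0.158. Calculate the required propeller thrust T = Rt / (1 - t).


Formula: T = Rt / (1 - t)
Step 1 — (1 - t) = 1 - 0.158 = 0.842
Step 2 — T = 155722 / 0.842 ≈ 184940 N (5 s.f.)

184940 N


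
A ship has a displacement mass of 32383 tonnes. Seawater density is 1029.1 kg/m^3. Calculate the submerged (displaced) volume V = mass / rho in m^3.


Formula: V = mass / rho
Step 1 — convert tonnes to kg: 32383 t * 1000 = 32383000 kg
Step 2 — V = 32383000 / 1029.1 ≈ 31467 m^3 (5 s.f.)

31467 m^3


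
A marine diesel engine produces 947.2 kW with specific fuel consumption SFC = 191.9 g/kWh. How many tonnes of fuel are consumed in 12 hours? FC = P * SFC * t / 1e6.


Formula: FC (tonnes) = P * SFC * t / 1,000,000
Step 1 — P * SFC * t = 947.2 * 191.9 * 12 = 2181212.16 g
Step 2 — FC (tonnes) = 2181212.16 / 1,000,000 ≈ 2.1812 tonnes (5 s.f.)

2.1812 tonnes


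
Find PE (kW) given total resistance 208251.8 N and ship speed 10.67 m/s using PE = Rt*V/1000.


Formula: PE = Rt * V / 1000 (kW)
Step 1 — PE (W) = 208251.8 * 10.67 = 2222046.706 W
Step 2 — PE (kW) = 2222046.706 / 1000 ≈ 2222.0 kW (5 s.f.)

2222.0 kW
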